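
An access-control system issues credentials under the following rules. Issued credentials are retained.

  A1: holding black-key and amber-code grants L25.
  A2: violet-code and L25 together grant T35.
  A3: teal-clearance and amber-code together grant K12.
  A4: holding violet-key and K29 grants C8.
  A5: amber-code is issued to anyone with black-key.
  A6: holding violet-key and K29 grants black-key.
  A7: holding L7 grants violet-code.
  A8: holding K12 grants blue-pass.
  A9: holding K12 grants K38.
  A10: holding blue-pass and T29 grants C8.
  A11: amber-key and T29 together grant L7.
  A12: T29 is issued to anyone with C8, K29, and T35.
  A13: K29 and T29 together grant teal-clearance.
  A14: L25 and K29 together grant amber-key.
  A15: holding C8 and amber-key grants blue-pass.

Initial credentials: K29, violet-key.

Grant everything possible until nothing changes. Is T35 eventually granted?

T35 would need violet-code and L25 (A2), but violet-code is never granted.

No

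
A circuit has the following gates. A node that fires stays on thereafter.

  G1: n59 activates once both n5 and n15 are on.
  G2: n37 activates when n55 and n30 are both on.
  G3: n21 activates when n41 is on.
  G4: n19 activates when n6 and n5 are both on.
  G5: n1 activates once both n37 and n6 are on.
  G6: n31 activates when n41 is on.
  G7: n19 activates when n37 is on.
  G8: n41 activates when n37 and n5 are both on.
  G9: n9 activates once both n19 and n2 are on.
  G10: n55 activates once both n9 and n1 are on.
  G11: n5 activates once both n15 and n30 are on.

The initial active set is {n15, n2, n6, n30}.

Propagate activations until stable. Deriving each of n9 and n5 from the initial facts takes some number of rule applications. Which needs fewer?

n5

n5: G11: n15 and n30 on → n5 on. [1 rule application]
n9: G11: n15 and n30 on → n5 on. G4: n6 and n5 on → n19 on. n19 and n2 are on, so n9 activates (G9). [3 rule applications]
n5 needs fewer.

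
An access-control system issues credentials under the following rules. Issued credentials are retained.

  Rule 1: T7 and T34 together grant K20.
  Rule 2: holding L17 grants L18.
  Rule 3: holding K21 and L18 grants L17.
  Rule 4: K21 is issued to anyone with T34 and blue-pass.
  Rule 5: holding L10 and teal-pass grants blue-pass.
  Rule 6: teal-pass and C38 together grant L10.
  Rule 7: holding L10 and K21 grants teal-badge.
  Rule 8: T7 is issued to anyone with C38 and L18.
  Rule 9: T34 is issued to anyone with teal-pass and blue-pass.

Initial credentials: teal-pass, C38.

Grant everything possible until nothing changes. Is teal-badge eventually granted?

Holding teal-pass and C38 grants L10 (Rule 6).
Holding L10 and teal-pass grants blue-pass (Rule 5).
Holding teal-pass and blue-pass grants T34 (Rule 9).
Holding T34 and blue-pass grants K21 (Rule 4).
Holding L10 and K21 grants teal-badge (Rule 7).

Yes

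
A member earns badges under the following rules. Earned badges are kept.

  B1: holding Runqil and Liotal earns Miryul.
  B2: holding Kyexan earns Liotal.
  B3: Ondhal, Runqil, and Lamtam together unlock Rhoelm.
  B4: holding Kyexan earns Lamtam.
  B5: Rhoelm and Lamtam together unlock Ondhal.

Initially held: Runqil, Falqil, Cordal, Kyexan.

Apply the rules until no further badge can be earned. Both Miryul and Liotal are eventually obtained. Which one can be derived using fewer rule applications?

Liotal

Liotal: With Kyexan, Liotal is earned (B2). [1 rule application]
Miryul: With Kyexan, Liotal is earned (B2). With Runqil and Liotal, Miryul is earned (B1). [2 rule applications]
Liotal needs fewer.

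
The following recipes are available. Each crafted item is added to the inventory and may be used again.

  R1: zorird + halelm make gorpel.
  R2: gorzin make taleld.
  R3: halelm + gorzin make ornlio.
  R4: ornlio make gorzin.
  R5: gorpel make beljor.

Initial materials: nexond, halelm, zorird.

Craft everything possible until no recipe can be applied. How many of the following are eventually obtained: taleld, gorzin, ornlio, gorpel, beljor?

Using R1, zorird and halelm make gorpel.
Using R5, gorpel makes beljor.
taleld would need gorzin (R2), but gorzin is never obtained.
gorzin would need ornlio (R4), but ornlio is never obtained.
ornlio would need halelm and gorzin (R3), but gorzin is never obtained.
gorpel: reached.
beljor: reached.
Reached: gorpel and beljor — 2 of the 5.

2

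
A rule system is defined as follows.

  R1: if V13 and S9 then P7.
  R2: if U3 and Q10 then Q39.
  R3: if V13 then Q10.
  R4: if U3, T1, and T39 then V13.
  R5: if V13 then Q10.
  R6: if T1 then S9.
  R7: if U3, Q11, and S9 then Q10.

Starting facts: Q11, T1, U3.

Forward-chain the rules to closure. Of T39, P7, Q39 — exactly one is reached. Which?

Q39

T1 holds, so S9 follows (R6).
From U3, Q11, and S9, R7 gives Q10.
U3 and Q10 hold, so Q39 follows (R2).
P7 would need V13 and S9 (R1), but V13 is never established. No rule produces T39, and it is not given.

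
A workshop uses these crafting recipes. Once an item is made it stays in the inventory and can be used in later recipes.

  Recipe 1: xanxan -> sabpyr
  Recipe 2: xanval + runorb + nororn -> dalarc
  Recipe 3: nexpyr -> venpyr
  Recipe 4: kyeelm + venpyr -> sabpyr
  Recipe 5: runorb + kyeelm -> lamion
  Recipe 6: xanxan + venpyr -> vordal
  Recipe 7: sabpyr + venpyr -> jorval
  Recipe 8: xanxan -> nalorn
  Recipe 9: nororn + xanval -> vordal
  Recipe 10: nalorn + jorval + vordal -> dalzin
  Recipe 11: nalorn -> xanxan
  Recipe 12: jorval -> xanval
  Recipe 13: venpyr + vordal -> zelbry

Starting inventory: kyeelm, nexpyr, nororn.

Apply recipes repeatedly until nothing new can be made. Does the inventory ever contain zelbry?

Yes

nexpyr -> venpyr (Recipe 3).
Using Recipe 4, kyeelm and venpyr make sabpyr.
Using Recipe 7, sabpyr and venpyr make jorval.
Using Recipe 12, jorval makes xanval.
Using Recipe 9, nororn and xanval make vordal.
Using Recipe 13, venpyr and vordal make zelbry.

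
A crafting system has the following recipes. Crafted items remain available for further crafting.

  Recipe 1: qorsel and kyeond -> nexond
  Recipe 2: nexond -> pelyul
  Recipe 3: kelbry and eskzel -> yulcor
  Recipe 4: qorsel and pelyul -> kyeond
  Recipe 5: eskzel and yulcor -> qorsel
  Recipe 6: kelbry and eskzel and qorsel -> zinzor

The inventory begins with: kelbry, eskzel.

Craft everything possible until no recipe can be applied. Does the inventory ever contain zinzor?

kelbry and eskzel -> yulcor (Recipe 3).
Using Recipe 5, eskzel and yulcor make qorsel.
kelbry and eskzel and qorsel -> zinzor (Recipe 6).

Yes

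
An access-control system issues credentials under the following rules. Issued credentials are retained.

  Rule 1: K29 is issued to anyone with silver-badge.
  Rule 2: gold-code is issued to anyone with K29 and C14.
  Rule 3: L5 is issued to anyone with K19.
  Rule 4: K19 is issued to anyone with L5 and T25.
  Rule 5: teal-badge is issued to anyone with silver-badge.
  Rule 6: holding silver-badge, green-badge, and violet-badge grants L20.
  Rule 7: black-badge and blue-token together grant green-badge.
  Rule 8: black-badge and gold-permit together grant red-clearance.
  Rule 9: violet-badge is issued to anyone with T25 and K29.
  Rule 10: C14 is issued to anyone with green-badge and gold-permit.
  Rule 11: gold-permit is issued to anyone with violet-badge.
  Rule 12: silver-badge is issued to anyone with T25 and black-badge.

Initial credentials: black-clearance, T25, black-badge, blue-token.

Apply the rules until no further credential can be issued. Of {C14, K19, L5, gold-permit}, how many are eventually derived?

2

Holding T25 and black-badge grants silver-badge (Rule 12).
Holding black-badge and blue-token grants green-badge (Rule 7).
Holding silver-badge grants K29 (Rule 1).
Holding T25 and K29 grants violet-badge (Rule 9).
Holding violet-badge grants gold-permit (Rule 11).
Holding green-badge and gold-permit grants C14 (Rule 10).
C14: reached.
K19 would need L5 and T25 (Rule 4), but L5 is never granted.
L5 would need K19 (Rule 3), but K19 is never granted.
gold-permit: reached.
Reached: C14 and gold-permit — 2 of the 4.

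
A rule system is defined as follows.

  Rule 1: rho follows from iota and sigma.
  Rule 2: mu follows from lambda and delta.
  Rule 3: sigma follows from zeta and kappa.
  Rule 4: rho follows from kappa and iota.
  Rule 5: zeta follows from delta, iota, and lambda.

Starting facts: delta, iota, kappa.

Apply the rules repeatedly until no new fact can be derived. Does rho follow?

From kappa and iota, Rule 4 gives rho.

Yes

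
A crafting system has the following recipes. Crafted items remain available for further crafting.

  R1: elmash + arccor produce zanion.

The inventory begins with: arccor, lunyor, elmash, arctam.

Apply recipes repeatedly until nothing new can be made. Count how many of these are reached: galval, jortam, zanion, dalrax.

elmash + arccor → zanion (R1).
No rule produces galval, and it is not given.
No rule produces jortam, and it is not given.
zanion: reached.
No rule produces dalrax, and it is not given.
Reached: zanion — 1 of the 4.

1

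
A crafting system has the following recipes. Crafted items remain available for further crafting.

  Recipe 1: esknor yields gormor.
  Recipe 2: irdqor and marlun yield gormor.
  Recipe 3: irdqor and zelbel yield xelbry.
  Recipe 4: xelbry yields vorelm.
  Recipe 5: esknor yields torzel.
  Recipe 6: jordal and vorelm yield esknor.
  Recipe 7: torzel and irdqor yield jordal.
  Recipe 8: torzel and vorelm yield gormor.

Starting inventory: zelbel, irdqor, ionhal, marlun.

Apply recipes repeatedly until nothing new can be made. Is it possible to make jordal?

jordal would need torzel and irdqor (Recipe 7), but torzel is never obtained.

No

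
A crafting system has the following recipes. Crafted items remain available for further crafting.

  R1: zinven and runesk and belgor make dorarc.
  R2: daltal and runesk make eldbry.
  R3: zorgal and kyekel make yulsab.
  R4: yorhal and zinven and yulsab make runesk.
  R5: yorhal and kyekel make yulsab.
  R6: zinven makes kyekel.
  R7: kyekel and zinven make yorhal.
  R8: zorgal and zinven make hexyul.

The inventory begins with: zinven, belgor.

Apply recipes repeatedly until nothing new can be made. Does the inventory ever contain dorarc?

Yes

Using R6, zinven makes kyekel.
Using R7, kyekel and zinven make yorhal.
Using R5, yorhal and kyekel make yulsab.
Using R4, yorhal, zinven, and yulsab make runesk.
Using R1, zinven, runesk, and belgor make dorarc.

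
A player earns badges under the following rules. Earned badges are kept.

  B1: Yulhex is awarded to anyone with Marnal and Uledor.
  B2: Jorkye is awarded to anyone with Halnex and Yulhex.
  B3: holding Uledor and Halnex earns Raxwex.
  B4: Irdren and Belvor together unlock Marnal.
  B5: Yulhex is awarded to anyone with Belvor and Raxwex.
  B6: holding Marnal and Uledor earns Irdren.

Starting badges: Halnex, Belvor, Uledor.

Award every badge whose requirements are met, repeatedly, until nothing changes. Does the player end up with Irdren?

Irdren would need Marnal and Uledor (B6), but Marnal is never earned.

No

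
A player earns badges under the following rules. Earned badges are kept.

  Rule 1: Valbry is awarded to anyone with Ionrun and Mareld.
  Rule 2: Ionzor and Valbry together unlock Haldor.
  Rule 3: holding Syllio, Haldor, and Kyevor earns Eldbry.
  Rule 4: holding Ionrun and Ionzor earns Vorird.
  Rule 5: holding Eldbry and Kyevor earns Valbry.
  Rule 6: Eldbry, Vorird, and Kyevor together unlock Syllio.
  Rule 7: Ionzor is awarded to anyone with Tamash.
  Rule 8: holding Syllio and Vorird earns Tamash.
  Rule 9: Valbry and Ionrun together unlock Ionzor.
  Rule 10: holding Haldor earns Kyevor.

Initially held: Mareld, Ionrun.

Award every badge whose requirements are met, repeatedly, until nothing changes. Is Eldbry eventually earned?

No

Eldbry would need Syllio, Haldor, and Kyevor (Rule 3), but Syllio is never earned.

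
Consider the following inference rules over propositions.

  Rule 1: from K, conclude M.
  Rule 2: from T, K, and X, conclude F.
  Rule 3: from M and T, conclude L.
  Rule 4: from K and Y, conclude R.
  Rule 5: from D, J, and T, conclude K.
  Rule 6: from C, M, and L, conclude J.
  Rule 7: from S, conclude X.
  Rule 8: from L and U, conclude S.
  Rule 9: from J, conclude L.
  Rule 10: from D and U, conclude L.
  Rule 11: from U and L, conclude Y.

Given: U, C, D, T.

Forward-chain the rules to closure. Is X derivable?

Yes

From D and U, Rule 10 gives L.
L and U hold, so S follows (Rule 8).
From S, Rule 7 gives X.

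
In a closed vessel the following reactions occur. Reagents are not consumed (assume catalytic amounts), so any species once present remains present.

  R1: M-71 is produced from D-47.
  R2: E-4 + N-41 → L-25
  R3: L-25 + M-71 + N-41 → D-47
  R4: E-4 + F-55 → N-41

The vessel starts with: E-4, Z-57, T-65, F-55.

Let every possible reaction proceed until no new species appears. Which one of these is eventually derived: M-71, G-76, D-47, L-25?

L-25

E-4 and F-55 present → N-41 forms (R4).
E-4 and N-41 present → L-25 forms (R2).
No rule produces G-76, and it is not given. M-71 would need D-47 (R1), but D-47 never forms. D-47 would need L-25, M-71, and N-41 (R3), but M-71 never forms.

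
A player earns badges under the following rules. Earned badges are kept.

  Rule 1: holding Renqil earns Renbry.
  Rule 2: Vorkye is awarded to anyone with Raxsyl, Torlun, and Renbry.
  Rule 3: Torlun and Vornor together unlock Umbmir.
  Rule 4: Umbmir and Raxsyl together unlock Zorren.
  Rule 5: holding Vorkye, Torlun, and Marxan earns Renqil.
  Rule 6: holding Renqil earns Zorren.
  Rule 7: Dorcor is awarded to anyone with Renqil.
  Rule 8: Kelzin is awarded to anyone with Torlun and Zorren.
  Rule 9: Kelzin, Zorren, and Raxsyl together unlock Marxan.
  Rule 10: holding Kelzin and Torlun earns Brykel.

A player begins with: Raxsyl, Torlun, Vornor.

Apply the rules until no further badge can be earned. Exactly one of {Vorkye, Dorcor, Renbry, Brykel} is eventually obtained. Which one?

Brykel

With Torlun and Vornor, Umbmir is earned (Rule 3).
With Umbmir and Raxsyl, Zorren is earned (Rule 4).
With Torlun and Zorren, Kelzin is earned (Rule 8).
With Kelzin and Torlun, Brykel is earned (Rule 10).
Dorcor would need Renqil (Rule 7), but Renqil is never earned. Vorkye would need Raxsyl, Torlun, and Renbry (Rule 2), but Renbry is never earned. Renbry would need Renqil (Rule 1), but Renqil is never earned.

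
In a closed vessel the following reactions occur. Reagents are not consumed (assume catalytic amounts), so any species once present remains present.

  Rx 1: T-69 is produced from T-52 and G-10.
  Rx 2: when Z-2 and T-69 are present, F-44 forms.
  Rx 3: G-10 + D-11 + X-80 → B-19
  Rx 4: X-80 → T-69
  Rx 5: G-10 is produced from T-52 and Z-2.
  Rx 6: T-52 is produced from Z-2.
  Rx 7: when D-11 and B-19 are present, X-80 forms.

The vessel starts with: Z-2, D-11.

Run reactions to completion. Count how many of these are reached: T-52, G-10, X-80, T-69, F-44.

Z-2 present → T-52 forms (Rx 6).
T-52 and Z-2 present → G-10 forms (Rx 5).
T-52 and G-10 present → T-69 forms (Rx 1).
Z-2 and T-69 present → F-44 forms (Rx 2).
T-52: reached.
G-10: reached.
X-80 would need D-11 and B-19 (Rx 7), but B-19 never forms.
T-69: reached.
F-44: reached.
Reached: T-52, G-10, T-69, and F-44 — 4 of the 5.

4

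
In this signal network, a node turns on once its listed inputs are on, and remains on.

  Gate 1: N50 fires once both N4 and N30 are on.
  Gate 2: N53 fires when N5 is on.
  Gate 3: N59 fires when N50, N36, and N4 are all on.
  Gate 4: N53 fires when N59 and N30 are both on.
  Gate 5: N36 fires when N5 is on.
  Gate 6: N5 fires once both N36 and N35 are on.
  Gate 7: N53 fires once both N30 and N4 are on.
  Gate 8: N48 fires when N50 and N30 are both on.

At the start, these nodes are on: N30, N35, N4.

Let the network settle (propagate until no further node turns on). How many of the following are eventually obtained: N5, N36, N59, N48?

1

Gate 1: N4 and N30 on → N50 on.
Gate 8: N50 and N30 on → N48 on.
N5 would need N36 and N35 (Gate 6), but N36 never turns on.
N36 would need N5 (Gate 5), but N5 never turns on.
N59 would need N50, N36, and N4 (Gate 3), but N36 never turns on.
N48: reached.
Reached: N48 — 1 of the 4.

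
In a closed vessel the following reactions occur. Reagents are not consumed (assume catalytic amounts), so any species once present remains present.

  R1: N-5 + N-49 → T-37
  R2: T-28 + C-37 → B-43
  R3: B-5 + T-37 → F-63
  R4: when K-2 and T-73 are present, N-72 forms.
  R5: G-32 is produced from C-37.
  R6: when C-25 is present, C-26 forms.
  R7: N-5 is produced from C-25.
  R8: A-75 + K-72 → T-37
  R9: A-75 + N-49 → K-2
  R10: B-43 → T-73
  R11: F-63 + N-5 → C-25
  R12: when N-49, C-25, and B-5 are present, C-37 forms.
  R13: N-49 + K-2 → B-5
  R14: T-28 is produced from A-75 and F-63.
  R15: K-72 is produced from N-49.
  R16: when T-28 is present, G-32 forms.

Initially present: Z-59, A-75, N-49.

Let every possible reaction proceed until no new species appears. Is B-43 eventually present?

B-43 would need T-28 and C-37 (R2), but C-37 never forms.

No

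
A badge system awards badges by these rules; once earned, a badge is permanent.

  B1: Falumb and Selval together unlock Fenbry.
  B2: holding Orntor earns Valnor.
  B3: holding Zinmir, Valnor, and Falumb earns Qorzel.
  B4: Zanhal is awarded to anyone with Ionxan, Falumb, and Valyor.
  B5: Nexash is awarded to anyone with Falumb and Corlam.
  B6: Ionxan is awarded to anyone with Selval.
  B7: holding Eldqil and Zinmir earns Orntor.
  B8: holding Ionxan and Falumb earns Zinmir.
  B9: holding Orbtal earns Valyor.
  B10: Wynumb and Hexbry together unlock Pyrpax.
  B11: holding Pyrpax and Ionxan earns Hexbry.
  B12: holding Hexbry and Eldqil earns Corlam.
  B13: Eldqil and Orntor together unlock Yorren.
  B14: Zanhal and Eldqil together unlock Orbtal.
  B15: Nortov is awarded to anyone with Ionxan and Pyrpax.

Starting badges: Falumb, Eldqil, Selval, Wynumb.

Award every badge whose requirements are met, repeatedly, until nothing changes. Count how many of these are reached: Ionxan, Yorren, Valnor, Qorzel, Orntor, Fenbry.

6

With Falumb and Selval, Fenbry is earned (B1).
With Selval, Ionxan is earned (B6).
With Ionxan and Falumb, Zinmir is earned (B8).
With Eldqil and Zinmir, Orntor is earned (B7).
With Orntor, Valnor is earned (B2).
With Eldqil and Orntor, Yorren is earned (B13).
With Zinmir, Valnor, and Falumb, Qorzel is earned (B3).
Ionxan: reached.
Yorren: reached.
Valnor: reached.
Qorzel: reached.
Orntor: reached.
Fenbry: reached.
All 6 are reached.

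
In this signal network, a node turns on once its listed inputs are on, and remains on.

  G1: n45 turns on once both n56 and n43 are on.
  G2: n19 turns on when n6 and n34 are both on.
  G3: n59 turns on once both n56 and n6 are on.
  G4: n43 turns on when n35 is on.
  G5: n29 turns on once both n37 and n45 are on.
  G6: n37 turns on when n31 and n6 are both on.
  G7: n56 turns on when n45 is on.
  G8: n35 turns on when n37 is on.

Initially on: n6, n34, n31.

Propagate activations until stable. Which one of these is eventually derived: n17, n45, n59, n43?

n43

n31 and n6 are on, so n37 turns on (G6).
n37 is on, so n35 turns on (G8).
G4: n35 on → n43 on.
No rule produces n17, and it is not given. n45 would need n56 and n43 (G1), but n56 never turns on. n59 would need n56 and n6 (G3), but n56 never turns on.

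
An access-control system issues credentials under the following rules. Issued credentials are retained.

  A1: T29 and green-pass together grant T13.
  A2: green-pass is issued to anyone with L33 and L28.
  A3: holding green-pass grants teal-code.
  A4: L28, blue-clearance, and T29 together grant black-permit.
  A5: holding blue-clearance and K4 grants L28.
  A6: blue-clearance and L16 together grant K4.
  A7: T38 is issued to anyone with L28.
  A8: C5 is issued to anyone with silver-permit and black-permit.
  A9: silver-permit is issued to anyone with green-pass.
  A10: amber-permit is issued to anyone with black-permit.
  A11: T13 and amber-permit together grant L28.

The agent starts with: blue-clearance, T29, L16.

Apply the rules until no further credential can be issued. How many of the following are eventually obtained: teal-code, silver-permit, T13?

0

teal-code would need green-pass (A3), but green-pass is never granted.
silver-permit would need green-pass (A9), but green-pass is never granted.
T13 would need T29 and green-pass (A1), but green-pass is never granted.
None of the 3 are reached.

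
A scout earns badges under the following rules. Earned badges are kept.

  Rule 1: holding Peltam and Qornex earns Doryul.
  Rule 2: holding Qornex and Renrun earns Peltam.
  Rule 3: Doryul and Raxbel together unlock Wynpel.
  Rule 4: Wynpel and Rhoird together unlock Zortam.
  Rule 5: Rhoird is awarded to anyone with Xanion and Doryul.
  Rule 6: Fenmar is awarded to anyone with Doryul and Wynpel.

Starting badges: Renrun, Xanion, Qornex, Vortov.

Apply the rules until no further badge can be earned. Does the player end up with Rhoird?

Yes

With Qornex and Renrun, Peltam is earned (Rule 2).
With Peltam and Qornex, Doryul is earned (Rule 1).
With Xanion and Doryul, Rhoird is earned (Rule 5).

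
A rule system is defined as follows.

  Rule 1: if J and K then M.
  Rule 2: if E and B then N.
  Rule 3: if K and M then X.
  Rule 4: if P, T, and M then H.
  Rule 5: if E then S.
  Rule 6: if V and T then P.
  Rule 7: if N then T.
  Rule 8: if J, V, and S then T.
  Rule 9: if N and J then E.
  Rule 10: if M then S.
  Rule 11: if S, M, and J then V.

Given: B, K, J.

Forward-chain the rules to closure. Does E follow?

E would need N and J (Rule 9), but N is never established.

No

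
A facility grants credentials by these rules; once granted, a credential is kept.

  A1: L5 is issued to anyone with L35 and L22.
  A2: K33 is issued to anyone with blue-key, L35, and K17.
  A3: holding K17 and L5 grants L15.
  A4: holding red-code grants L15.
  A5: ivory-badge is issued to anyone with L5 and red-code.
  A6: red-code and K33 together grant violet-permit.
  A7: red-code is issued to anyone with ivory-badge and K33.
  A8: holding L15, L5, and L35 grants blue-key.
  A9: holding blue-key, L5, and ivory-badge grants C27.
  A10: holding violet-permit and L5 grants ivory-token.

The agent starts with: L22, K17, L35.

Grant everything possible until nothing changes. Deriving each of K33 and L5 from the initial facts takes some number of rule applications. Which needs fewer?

L5

L5: Holding L35 and L22 grants L5 (A1). [1 rule application]
K33: Holding L35 and L22 grants L5 (A1). Holding K17 and L5 grants L15 (A3). Holding L15, L5, and L35 grants blue-key (A8). Holding blue-key, L35, and K17 grants K33 (A2). [4 rule applications]
L5 needs fewer.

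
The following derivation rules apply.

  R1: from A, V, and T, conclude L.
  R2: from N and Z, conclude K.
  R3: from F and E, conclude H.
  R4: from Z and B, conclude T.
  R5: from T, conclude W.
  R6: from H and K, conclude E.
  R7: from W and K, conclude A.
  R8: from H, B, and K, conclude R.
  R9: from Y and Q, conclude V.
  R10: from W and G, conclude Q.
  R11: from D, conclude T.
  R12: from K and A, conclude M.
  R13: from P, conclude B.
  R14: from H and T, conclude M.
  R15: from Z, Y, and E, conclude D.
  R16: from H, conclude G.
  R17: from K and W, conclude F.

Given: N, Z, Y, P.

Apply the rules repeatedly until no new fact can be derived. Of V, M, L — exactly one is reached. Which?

M

From P, R13 gives B.
N and Z hold, so K follows (R2).
From Z and B, R4 gives T.
T holds, so W follows (R5).
W and K hold, so A follows (R7).
K and A hold, so M follows (R12).
L would need A, V, and T (R1), but V is never established. V would need Y and Q (R9), but Q is never established.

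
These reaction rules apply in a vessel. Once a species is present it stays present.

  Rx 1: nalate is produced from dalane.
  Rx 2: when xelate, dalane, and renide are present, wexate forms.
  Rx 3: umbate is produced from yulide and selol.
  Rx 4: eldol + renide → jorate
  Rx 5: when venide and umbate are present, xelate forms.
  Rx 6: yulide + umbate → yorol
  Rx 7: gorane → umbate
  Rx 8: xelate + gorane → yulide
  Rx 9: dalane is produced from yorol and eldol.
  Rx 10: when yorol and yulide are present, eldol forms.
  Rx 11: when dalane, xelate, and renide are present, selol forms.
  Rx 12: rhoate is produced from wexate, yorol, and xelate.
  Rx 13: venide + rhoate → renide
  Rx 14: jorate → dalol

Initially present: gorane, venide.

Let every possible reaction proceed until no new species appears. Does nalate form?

gorane present → umbate forms (Rx 7).
venide and umbate present → xelate forms (Rx 5).
xelate and gorane present → yulide forms (Rx 8).
yulide and umbate present → yorol forms (Rx 6).
yorol and yulide present → eldol forms (Rx 10).
yorol and eldol present → dalane forms (Rx 9).
dalane present → nalate forms (Rx 1).

Yes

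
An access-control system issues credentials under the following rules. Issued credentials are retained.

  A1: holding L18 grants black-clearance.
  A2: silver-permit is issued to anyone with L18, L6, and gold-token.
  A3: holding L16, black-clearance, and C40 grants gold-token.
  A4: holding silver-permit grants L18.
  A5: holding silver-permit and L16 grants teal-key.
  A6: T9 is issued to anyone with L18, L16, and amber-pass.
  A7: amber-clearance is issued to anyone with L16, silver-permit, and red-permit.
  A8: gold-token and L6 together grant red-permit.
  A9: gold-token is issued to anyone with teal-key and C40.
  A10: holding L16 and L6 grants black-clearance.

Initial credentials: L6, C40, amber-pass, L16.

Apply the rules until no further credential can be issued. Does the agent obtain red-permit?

Yes

Holding L16 and L6 grants black-clearance (A10).
Holding L16, black-clearance, and C40 grants gold-token (A3).
Holding gold-token and L6 grants red-permit (A8).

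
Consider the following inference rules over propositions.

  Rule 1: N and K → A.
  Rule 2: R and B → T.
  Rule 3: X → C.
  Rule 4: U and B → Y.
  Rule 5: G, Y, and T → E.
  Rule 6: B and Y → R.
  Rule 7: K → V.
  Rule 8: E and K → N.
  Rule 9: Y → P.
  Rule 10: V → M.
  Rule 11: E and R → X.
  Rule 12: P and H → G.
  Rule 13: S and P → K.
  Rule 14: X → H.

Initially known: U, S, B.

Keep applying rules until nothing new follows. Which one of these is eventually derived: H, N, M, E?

M

From U and B, Rule 4 gives Y.
From Y, Rule 9 gives P.
S and P hold, so K follows (Rule 13).
K holds, so V follows (Rule 7).
V holds, so M follows (Rule 10).
E would need G, Y, and T (Rule 5), but G is never established. N would need E and K (Rule 8), but E is never established. H would need X (Rule 14), but X is never established.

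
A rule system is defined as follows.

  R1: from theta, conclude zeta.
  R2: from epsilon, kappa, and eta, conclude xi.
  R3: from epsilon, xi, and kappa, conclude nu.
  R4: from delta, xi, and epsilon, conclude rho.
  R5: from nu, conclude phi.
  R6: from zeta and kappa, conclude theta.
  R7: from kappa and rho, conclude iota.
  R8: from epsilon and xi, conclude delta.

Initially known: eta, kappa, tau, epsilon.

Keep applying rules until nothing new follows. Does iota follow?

From epsilon, kappa, and eta, R2 gives xi.
epsilon and xi hold, so delta follows (R8).
delta, xi, and epsilon hold, so rho follows (R4).
kappa and rho hold, so iota follows (R7).

Yes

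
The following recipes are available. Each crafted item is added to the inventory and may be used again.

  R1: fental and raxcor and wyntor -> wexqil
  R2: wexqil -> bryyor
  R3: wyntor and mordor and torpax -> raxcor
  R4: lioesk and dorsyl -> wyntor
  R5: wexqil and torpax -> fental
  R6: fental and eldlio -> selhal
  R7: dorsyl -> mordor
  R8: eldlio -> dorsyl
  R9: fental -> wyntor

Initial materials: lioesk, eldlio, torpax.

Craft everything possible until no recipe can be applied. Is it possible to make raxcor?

eldlio -> dorsyl (R8).
Using R4, lioesk and dorsyl make wyntor.
dorsyl -> mordor (R7).
wyntor and mordor and torpax -> raxcor (R3).

Yes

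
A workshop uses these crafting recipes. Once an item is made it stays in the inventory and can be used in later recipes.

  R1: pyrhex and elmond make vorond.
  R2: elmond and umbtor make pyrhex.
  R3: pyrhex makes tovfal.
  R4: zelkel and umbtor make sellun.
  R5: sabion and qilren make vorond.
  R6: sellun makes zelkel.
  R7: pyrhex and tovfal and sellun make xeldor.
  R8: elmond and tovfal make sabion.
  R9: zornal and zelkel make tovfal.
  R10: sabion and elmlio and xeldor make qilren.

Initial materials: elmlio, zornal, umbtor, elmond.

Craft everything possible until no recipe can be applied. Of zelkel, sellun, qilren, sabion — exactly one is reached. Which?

sabion

Using R2, elmond and umbtor make pyrhex.
pyrhex → tovfal (R3).
Using R8, elmond and tovfal make sabion.
qilren would need sabion, elmlio, and xeldor (R10), but xeldor is never obtained. sellun would need zelkel and umbtor (R4), but zelkel is never obtained. zelkel would need sellun (R6), but sellun is never obtained.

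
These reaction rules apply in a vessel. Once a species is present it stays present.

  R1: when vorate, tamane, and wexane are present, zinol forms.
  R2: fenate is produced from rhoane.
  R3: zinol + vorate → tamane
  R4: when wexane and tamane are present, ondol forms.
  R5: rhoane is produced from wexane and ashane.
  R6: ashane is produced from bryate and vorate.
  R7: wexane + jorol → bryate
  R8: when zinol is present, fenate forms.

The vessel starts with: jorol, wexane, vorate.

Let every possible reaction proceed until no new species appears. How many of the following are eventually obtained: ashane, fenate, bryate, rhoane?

wexane and jorol present → bryate forms (R7).
bryate and vorate present → ashane forms (R6).
wexane and ashane present → rhoane forms (R5).
rhoane present → fenate forms (R2).
ashane: reached.
fenate: reached.
bryate: reached.
rhoane: reached.
All 4 are reached.

4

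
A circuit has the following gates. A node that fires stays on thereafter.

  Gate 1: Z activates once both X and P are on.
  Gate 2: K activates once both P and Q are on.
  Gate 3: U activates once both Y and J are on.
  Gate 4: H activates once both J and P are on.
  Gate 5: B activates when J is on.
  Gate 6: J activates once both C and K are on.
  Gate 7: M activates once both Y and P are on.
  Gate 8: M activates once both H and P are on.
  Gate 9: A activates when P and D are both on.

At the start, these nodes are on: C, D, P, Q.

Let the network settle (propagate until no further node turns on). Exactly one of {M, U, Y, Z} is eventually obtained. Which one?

M

P and Q are on, so K activates (Gate 2).
C and K are on, so J activates (Gate 6).
J and P are on, so H activates (Gate 4).
Gate 8: H and P on → M on.
No rule produces Y, and it is not given. U would need Y and J (Gate 3), but Y never turns on. Z would need X and P (Gate 1), but X never turns on.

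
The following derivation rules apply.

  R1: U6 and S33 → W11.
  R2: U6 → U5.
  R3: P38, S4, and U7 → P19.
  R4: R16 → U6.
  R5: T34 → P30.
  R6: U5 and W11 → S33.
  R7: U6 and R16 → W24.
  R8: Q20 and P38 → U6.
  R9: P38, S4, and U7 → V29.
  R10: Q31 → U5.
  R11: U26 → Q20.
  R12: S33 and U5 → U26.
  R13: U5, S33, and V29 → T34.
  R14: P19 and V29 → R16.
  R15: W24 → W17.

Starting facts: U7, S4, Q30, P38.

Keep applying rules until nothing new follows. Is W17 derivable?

Yes

P38, S4, and U7 hold, so V29 follows (R9).
From P38, S4, and U7, R3 gives P19.
From P19 and V29, R14 gives R16.
From R16, R4 gives U6.
U6 and R16 hold, so W24 follows (R7).
From W24, R15 gives W17.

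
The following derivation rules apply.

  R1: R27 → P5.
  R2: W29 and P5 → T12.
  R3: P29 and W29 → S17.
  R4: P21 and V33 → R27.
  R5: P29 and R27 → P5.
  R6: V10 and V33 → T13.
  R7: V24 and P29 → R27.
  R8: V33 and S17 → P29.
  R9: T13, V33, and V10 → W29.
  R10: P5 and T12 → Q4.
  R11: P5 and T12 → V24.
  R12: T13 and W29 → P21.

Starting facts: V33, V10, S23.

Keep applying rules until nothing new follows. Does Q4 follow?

Yes

V10 and V33 hold, so T13 follows (R6).
T13, V33, and V10 hold, so W29 follows (R9).
From T13 and W29, R12 gives P21.
P21 and V33 hold, so R27 follows (R4).
R27 holds, so P5 follows (R1).
From W29 and P5, R2 gives T12.
From P5 and T12, R10 gives Q4.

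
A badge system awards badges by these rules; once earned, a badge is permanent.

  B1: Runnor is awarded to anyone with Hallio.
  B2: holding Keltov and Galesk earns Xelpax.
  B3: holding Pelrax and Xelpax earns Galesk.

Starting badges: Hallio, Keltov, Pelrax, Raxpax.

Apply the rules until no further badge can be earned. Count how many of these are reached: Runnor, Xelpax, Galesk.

With Hallio, Runnor is earned (B1).
Runnor: reached.
Xelpax would need Keltov and Galesk (B2), but Galesk is never earned.
Galesk would need Pelrax and Xelpax (B3), but Xelpax is never earned.
Reached: Runnor — 1 of the 3.

1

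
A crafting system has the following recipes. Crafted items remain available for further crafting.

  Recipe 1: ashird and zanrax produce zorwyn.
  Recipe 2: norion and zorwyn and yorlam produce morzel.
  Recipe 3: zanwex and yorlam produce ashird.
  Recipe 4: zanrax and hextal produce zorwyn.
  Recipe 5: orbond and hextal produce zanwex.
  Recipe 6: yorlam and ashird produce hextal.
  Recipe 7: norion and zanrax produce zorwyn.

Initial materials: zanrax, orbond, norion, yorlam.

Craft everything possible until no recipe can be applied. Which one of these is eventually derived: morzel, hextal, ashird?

morzel

norion and zanrax → zorwyn (Recipe 7).
norion and zorwyn and yorlam → morzel (Recipe 2).
hextal would need yorlam and ashird (Recipe 6), but ashird is never obtained. ashird would need zanwex and yorlam (Recipe 3), but zanwex is never obtained.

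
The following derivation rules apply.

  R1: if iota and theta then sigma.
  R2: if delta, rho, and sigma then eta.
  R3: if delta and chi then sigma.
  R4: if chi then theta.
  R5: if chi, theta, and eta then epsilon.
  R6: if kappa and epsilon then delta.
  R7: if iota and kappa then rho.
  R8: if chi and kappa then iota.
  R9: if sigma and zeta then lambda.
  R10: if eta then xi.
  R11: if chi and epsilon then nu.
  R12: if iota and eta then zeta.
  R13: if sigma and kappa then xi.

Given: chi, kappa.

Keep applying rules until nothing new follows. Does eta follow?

No

eta would need delta, rho, and sigma (R2), but delta is never established.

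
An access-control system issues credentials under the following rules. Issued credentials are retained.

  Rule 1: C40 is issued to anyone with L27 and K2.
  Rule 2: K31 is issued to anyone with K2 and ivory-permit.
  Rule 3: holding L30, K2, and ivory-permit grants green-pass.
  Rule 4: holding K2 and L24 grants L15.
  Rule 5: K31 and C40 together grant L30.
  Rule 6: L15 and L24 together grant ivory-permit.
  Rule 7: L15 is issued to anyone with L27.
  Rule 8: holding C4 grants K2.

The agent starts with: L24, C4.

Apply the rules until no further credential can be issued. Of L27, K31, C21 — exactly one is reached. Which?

K31

Holding C4 grants K2 (Rule 8).
Holding K2 and L24 grants L15 (Rule 4).
Holding L15 and L24 grants ivory-permit (Rule 6).
Holding K2 and ivory-permit grants K31 (Rule 2).
No rule produces C21, and it is not given. No rule produces L27, and it is not given.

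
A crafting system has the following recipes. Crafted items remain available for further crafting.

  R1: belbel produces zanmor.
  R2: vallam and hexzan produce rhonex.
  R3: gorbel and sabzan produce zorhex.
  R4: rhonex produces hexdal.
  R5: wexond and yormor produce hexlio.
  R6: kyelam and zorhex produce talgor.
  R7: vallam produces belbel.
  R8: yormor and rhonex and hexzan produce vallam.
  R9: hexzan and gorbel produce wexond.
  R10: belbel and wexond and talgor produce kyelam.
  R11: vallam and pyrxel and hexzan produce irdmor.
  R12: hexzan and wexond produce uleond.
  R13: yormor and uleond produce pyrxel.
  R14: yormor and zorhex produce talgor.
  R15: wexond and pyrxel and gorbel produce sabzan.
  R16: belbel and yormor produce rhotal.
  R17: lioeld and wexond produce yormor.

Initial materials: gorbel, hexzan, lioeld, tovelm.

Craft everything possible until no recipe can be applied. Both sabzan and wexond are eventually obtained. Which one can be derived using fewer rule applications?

wexond: Using R9, hexzan and gorbel make wexond. [1 rule application]
sabzan: Using R9, hexzan and gorbel make wexond. Using R12, hexzan and wexond make uleond. lioeld and wexond → yormor (R17). yormor and uleond → pyrxel (R13). Using R15, wexond, pyrxel, and gorbel make sabzan. [5 rule applications]
wexond needs fewer.

wexond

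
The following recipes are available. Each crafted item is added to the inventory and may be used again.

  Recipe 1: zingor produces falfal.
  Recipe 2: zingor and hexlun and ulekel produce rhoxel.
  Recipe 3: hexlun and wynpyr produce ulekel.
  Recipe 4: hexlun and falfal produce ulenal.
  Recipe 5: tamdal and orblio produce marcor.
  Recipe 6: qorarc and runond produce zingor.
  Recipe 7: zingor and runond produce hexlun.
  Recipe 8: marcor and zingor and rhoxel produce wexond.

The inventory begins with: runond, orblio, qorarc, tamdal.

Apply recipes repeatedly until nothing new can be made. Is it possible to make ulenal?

qorarc and runond → zingor (Recipe 6).
Using Recipe 7, zingor and runond make hexlun.
Using Recipe 1, zingor makes falfal.
hexlun and falfal → ulenal (Recipe 4).

Yes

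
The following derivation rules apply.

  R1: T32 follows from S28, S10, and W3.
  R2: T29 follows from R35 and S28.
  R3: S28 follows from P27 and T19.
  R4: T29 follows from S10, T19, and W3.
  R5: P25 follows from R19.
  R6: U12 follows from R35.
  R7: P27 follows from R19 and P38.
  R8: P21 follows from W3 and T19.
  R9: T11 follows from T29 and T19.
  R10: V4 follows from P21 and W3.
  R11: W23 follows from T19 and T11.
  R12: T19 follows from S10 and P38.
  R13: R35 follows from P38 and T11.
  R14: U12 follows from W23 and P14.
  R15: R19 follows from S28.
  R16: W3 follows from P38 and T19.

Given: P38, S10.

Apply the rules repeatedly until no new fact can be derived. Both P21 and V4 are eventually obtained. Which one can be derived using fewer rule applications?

P21: From S10 and P38, R12 gives T19. P38 and T19 hold, so W3 follows (R16). From W3 and T19, R8 gives P21. [3 rule applications]
V4: From S10 and P38, R12 gives T19. From P38 and T19, R16 gives W3. From W3 and T19, R8 gives P21. From P21 and W3, R10 gives V4. [4 rule applications]
P21 needs fewer.

P21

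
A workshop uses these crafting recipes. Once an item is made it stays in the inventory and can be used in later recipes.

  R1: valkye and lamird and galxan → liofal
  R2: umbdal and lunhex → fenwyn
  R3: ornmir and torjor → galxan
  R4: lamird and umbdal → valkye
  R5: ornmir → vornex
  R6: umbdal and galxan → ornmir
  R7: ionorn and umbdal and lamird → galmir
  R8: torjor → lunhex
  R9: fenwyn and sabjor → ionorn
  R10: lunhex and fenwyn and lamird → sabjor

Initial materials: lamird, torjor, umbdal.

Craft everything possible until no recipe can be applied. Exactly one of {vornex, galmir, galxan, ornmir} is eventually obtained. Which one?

galmir

Using R8, torjor makes lunhex.
umbdal and lunhex → fenwyn (R2).
Using R10, lunhex, fenwyn, and lamird make sabjor.
Using R9, fenwyn and sabjor make ionorn.
Using R7, ionorn, umbdal, and lamird make galmir.
galxan would need ornmir and torjor (R3), but ornmir is never obtained. vornex would need ornmir (R5), but ornmir is never obtained. ornmir would need umbdal and galxan (R6), but galxan is never obtained.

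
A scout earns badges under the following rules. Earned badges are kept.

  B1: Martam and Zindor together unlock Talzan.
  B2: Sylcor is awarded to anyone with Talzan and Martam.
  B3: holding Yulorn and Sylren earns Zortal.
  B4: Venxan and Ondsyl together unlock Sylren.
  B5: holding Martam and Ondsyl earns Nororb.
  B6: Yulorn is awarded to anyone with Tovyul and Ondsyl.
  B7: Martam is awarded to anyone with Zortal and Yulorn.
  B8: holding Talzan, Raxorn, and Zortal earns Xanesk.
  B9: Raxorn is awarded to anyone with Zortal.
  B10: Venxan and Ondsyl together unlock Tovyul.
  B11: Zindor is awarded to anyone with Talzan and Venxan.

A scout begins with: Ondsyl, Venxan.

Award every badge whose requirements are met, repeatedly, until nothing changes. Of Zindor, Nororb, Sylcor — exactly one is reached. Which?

With Venxan and Ondsyl, Tovyul is earned (B10).
With Venxan and Ondsyl, Sylren is earned (B4).
With Tovyul and Ondsyl, Yulorn is earned (B6).
With Yulorn and Sylren, Zortal is earned (B3).
With Zortal and Yulorn, Martam is earned (B7).
With Martam and Ondsyl, Nororb is earned (B5).
Sylcor would need Talzan and Martam (B2), but Talzan is never earned. Zindor would need Talzan and Venxan (B11), but Talzan is never earned.

Nororb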